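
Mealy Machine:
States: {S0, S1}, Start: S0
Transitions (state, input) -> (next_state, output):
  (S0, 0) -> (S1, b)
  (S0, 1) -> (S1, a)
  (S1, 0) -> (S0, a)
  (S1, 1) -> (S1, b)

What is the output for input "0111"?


Step-by-step:
  (S0, 0) -> (S1, b)
  (S1, 1) -> (S1, b)
  (S1, 1) -> (S1, b)
  (S1, 1) -> (S1, b)

"bbbb"


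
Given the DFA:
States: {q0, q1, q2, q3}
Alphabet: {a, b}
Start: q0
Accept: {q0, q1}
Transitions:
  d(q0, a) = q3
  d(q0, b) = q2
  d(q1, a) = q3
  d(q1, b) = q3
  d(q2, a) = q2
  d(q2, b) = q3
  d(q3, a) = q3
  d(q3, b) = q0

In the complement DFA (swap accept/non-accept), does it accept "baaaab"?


Trace: q0 -> q2 -> q2 -> q2 -> q2 -> q2 -> q3
Final: q3
Original accept: {q0, q1}
Complement: q3 is not in original accept

Yes, complement accepts (original rejects)


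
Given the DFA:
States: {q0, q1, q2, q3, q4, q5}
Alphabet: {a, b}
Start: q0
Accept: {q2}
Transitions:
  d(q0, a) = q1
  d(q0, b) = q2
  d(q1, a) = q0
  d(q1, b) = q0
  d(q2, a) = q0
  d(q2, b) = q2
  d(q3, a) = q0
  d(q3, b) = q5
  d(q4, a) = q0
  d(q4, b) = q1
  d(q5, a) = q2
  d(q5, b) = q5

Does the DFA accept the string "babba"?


Trace: q0 -> q2 -> q0 -> q2 -> q2 -> q0
Final state: q0
Accept states: {q2}

No, rejected (final state q0 is not an accept state)


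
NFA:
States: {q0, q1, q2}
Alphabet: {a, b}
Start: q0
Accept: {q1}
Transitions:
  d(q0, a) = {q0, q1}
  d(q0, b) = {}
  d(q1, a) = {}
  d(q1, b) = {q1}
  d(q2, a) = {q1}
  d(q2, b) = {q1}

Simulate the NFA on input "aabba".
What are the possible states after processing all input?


Start: {q0}
  --a--> {q0, q1}
  --a--> {q0, q1}
  --b--> {q1}
  --b--> {q1}
  --a--> {}

{} (empty set, no valid transitions)


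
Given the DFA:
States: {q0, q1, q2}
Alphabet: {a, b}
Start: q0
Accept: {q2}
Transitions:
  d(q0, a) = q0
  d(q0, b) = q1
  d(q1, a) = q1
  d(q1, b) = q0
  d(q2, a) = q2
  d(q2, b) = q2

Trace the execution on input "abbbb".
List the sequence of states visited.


Input: abbbb
d(q0, a) = q0
d(q0, b) = q1
d(q1, b) = q0
d(q0, b) = q1
d(q1, b) = q0


q0 -> q0 -> q1 -> q0 -> q1 -> q0


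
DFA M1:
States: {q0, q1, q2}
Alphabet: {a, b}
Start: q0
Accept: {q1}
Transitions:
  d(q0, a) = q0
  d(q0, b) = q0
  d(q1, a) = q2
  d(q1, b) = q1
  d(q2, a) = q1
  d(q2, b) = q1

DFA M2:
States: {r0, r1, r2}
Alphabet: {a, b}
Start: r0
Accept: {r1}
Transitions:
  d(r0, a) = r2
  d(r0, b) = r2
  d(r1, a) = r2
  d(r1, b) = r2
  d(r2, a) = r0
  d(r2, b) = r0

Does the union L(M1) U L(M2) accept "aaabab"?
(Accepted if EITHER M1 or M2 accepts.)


M1: final=q0 accepted=False
M2: final=r0 accepted=False

No, union rejects (neither accepts)


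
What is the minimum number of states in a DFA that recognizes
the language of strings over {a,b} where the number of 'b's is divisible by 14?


States track (count of 'b') mod 14.
Need 14 states: one per remainder 0..13; accept = remainder 0.

14


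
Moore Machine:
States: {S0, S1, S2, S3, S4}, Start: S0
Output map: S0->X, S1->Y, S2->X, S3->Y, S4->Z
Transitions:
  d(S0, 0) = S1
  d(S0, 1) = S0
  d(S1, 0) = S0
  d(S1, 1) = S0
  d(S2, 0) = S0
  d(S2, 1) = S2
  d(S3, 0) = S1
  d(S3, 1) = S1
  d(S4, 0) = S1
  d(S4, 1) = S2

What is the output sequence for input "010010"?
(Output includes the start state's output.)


Start: S0 (output X)
  --0--> S1 (output Y)
  --1--> S0 (output X)
  --0--> S1 (output Y)
  --0--> S0 (output X)
  --1--> S0 (output X)
  --0--> S1 (output Y)

"XYXYXXY"


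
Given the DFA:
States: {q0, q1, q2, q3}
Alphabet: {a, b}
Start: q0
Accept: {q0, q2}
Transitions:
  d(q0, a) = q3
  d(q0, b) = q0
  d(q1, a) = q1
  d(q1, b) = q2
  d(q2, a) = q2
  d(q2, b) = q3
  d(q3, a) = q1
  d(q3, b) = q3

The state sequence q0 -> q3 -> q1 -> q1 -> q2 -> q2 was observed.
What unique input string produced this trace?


Trace back each transition to find the symbol:
  q0 --[a]--> q3
  q3 --[a]--> q1
  q1 --[a]--> q1
  q1 --[b]--> q2
  q2 --[a]--> q2

"aaaba"


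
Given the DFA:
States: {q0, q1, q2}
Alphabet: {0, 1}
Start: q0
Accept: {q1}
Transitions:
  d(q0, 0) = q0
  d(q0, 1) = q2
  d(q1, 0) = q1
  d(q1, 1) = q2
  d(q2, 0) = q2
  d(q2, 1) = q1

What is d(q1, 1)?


Looking up transition d(q1, 1)

q2


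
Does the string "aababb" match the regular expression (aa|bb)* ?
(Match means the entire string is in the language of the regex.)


|string| = 6; first = 'a'; last = 'b'

No, "aababb" does not match (aa|bb)*


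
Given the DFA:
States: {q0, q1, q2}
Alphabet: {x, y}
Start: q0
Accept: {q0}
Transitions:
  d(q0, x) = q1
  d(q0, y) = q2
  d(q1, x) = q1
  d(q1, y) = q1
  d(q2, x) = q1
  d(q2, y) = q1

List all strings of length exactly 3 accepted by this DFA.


All strings of length 3: 8 total
Accepted: 0

None


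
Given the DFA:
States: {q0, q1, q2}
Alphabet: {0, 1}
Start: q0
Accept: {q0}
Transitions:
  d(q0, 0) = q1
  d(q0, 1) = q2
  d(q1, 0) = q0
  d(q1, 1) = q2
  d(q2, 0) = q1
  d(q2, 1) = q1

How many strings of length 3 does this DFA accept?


Enumerating all length-3 strings:
  "000" -> q1 [reject]
  "001" -> q2 [reject]
  "010" -> q1 [reject]
  "011" -> q1 [reject]
  "100" -> q0 [accept]
  "101" -> q2 [reject]
  "110" -> q0 [accept]
  "111" -> q2 [reject]

2 out of 8


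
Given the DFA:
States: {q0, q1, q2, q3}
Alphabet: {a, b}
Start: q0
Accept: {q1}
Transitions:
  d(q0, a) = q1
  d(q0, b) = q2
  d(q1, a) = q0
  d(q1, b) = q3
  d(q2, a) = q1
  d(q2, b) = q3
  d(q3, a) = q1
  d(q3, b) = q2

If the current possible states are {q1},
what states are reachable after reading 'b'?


Apply transition on 'b' from each current state:
  d(q1, b) = q3

{q3}


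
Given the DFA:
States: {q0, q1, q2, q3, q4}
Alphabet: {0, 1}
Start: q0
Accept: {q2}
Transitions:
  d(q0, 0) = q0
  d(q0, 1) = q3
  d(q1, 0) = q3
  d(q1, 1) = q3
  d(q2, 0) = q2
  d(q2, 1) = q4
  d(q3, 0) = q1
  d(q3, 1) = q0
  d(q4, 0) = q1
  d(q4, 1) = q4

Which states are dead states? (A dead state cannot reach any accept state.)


Forward reachability from each state:
  q0 -> reaches {q0, q1, q3}, no accept state (dead)
  q1 -> reaches {q0, q1, q3}, no accept state (dead)
  q2 -> reaches accept state q2 (live)
  q3 -> reaches {q0, q1, q3}, no accept state (dead)
  q4 -> reaches {q0, q1, q3, q4}, no accept state (dead)

{q0, q1, q3, q4}


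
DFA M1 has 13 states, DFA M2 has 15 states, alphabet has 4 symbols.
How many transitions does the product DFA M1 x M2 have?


Product DFA has 13 * 15 = 195 states.
Each has 4 transitions: 195 * 4 = 780

780


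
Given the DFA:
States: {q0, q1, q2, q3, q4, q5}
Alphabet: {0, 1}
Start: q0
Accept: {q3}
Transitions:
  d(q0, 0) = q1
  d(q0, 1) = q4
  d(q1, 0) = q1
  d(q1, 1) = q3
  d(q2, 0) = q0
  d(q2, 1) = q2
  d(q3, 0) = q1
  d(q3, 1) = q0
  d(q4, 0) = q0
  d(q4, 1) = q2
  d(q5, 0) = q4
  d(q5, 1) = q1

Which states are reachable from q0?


BFS from q0:
  layer 0: {q0}
  layer 1: {q1, q4}
  layer 2: {q2, q3}

{q0, q1, q2, q3, q4}


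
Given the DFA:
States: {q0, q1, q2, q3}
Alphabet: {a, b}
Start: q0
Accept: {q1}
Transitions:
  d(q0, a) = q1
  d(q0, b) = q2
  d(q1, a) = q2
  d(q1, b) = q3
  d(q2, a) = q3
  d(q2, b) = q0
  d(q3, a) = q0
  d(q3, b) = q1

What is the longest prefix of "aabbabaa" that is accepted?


Run the DFA, marking each prefix where the state is accepting:
  "" -> q0 [reject]
  "a" -> q1 [accept]
  "aa" -> q2 [reject]
  "aab" -> q0 [reject]
  "aabb" -> q2 [reject]
  "aabba" -> q3 [reject]
  "aabbab" -> q1 [accept]
  "aabbaba" -> q2 [reject]
  "aabbabaa" -> q3 [reject]

"aabbab"


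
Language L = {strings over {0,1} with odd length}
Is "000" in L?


length = 3; 3 mod 2 = 1

Yes, "000" is in L


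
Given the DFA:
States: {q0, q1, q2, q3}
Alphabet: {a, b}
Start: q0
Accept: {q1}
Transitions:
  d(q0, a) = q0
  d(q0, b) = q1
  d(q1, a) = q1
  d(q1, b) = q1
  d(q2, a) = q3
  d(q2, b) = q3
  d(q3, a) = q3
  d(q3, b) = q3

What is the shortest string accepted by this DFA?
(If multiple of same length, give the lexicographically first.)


BFS by string length (lex-first path to each state shown):
  len 0: q0<-""
  len 1: q0<-"a", q1<-"b"
Found accept state at length 1.

"b"


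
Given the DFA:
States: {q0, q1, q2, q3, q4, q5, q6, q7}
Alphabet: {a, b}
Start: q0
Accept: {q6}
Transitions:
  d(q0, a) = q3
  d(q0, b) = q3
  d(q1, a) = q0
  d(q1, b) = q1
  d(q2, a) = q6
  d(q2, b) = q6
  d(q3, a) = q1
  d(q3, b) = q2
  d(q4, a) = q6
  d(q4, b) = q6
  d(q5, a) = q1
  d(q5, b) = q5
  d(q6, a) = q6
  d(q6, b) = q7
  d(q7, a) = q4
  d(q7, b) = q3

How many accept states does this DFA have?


Accept states listed: {q6}
Counting: q6(1)

1


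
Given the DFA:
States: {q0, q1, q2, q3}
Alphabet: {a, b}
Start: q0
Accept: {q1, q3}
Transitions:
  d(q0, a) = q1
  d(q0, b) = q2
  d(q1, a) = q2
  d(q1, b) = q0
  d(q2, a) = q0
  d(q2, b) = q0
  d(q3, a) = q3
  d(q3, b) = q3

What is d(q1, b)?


Looking up transition d(q1, b)

q0


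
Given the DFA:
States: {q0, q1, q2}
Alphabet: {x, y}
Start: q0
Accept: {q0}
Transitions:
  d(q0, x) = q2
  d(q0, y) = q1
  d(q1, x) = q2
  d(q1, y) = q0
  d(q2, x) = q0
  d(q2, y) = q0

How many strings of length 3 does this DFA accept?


Enumerating all length-3 strings:
  "xxx" -> q2 [reject]
  "xxy" -> q1 [reject]
  "xyx" -> q2 [reject]
  "xyy" -> q1 [reject]
  "yxx" -> q0 [accept]
  "yxy" -> q0 [accept]
  "yyx" -> q2 [reject]
  "yyy" -> q1 [reject]

2 out of 8


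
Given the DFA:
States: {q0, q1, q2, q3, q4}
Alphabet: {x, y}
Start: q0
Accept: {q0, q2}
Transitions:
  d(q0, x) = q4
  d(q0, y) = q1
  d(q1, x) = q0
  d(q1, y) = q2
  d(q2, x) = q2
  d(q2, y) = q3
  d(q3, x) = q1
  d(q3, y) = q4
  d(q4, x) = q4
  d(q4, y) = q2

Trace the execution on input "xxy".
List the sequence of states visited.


Input: xxy
d(q0, x) = q4
d(q4, x) = q4
d(q4, y) = q2


q0 -> q4 -> q4 -> q2


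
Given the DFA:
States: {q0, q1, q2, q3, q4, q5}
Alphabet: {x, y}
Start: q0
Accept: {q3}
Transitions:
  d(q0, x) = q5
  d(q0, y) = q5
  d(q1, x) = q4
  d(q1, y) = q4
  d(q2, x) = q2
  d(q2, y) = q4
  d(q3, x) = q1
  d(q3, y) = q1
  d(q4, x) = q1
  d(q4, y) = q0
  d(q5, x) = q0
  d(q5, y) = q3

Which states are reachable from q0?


BFS from q0:
  layer 0: {q0}
  layer 1: {q5}
  layer 2: {q3}
  layer 3: {q1}
  layer 4: {q4}

{q0, q1, q3, q4, q5}


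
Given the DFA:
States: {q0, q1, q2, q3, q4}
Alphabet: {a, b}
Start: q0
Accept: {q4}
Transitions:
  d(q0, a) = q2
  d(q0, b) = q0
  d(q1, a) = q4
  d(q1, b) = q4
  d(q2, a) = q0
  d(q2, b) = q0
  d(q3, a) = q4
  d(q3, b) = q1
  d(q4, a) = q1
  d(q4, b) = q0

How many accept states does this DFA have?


Accept states listed: {q4}
Counting: q4(1)

1


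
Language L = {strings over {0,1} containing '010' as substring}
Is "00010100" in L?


'010' occurs at index 2

Yes, "00010100" is in L


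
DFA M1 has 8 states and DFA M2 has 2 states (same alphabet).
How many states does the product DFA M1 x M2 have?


Product construction pairs every M1 state with every M2 state.
8 * 2 = 16

16


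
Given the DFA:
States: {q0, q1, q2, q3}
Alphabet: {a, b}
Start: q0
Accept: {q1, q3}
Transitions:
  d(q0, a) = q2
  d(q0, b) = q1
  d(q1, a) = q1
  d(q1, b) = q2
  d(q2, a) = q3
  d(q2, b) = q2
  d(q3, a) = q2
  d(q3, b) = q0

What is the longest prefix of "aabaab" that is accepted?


Run the DFA, marking each prefix where the state is accepting:
  "" -> q0 [reject]
  "a" -> q2 [reject]
  "aa" -> q3 [accept]
  "aab" -> q0 [reject]
  "aaba" -> q2 [reject]
  "aabaa" -> q3 [accept]
  "aabaab" -> q0 [reject]

"aabaa"


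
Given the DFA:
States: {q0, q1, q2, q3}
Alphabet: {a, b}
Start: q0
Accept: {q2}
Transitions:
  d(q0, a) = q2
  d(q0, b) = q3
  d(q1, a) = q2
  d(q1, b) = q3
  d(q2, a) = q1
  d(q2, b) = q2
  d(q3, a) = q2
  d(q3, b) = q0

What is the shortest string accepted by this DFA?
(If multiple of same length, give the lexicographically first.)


BFS by string length (lex-first path to each state shown):
  len 0: q0<-""
  len 1: q2<-"a", q3<-"b"
Found accept state at length 1.

"a"


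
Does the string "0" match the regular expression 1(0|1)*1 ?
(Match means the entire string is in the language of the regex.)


|string| = 1; first = '0'; last = '0'

No, "0" does not match 1(0|1)*1


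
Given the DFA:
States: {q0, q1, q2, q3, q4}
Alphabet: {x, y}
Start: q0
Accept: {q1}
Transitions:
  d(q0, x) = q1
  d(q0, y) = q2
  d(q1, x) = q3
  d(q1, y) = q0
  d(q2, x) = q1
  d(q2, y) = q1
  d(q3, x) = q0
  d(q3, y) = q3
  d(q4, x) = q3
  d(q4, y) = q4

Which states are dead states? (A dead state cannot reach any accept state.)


Forward reachability from each state:
  q0 -> reaches accept state q1 (live)
  q1 -> reaches accept state q1 (live)
  q2 -> reaches accept state q1 (live)
  q3 -> reaches accept state q1 (live)
  q4 -> reaches accept state q1 (live)

None (all states can reach an accept state)


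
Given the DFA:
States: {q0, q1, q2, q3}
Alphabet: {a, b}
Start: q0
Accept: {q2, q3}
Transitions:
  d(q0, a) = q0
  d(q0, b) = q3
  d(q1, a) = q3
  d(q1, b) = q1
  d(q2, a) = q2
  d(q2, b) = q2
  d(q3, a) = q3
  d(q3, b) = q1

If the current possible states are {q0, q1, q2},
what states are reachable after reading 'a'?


Apply transition on 'a' from each current state:
  d(q0, a) = q0
  d(q1, a) = q3
  d(q2, a) = q2

{q0, q2, q3}


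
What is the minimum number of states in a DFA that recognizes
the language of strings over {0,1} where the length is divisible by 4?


States track (length) mod 4.
Need 4 states: one per remainder 0..3; accept = remainder 0.

4


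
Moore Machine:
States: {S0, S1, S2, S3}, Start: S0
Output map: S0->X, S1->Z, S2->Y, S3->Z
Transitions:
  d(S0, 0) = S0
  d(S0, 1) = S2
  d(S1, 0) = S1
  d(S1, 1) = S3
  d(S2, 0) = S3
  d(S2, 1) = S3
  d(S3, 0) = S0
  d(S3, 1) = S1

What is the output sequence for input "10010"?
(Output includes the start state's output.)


Start: S0 (output X)
  --1--> S2 (output Y)
  --0--> S3 (output Z)
  --0--> S0 (output X)
  --1--> S2 (output Y)
  --0--> S3 (output Z)

"XYZXYZ"


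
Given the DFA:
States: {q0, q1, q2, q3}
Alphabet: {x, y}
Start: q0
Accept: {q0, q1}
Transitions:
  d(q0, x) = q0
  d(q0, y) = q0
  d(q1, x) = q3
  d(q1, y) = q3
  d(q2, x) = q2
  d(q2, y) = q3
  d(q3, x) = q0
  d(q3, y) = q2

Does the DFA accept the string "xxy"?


Trace: q0 -> q0 -> q0 -> q0
Final state: q0
Accept states: {q0, q1}

Yes, accepted (final state q0 is an accept state)


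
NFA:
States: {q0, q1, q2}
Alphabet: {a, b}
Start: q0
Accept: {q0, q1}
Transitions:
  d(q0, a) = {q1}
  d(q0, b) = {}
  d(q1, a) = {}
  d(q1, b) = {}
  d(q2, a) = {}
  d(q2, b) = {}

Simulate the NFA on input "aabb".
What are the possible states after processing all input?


Start: {q0}
  --a--> {q1}
  --a--> {}
  --b--> {}
  --b--> {}

{} (empty set, no valid transitions)


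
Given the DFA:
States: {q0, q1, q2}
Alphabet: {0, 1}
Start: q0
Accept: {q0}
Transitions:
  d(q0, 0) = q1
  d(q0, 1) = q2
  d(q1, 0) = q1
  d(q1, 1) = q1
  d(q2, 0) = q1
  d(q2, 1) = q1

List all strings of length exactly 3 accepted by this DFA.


All strings of length 3: 8 total
Accepted: 0

None


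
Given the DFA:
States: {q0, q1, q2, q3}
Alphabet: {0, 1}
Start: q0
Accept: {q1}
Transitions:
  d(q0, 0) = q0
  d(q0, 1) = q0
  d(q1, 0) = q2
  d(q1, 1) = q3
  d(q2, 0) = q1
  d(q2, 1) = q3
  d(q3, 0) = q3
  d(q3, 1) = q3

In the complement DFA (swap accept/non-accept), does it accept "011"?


Trace: q0 -> q0 -> q0 -> q0
Final: q0
Original accept: {q1}
Complement: q0 is not in original accept

Yes, complement accepts (original rejects)


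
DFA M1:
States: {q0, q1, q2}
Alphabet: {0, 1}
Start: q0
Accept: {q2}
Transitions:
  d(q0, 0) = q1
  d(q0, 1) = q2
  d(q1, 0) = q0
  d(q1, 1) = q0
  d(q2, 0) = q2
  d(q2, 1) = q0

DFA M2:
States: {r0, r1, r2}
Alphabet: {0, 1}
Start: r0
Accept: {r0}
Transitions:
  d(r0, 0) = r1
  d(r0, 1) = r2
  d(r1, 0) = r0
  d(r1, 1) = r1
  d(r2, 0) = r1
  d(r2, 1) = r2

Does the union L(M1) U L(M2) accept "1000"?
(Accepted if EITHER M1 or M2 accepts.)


M1: final=q2 accepted=True
M2: final=r1 accepted=False

Yes, union accepts


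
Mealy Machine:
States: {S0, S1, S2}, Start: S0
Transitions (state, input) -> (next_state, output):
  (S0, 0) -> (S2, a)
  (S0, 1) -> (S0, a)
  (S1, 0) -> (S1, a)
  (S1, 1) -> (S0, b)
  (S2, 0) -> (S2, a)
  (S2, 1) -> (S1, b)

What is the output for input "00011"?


Step-by-step:
  (S0, 0) -> (S2, a)
  (S2, 0) -> (S2, a)
  (S2, 0) -> (S2, a)
  (S2, 1) -> (S1, b)
  (S1, 1) -> (S0, b)

"aaabb"


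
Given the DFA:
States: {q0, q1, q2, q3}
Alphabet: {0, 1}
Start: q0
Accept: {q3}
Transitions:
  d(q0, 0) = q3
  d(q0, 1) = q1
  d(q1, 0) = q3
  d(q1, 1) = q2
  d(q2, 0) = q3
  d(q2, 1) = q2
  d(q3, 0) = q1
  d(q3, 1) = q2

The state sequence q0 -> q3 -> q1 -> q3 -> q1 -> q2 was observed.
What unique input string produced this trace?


Trace back each transition to find the symbol:
  q0 --[0]--> q3
  q3 --[0]--> q1
  q1 --[0]--> q3
  q3 --[0]--> q1
  q1 --[1]--> q2

"00001"


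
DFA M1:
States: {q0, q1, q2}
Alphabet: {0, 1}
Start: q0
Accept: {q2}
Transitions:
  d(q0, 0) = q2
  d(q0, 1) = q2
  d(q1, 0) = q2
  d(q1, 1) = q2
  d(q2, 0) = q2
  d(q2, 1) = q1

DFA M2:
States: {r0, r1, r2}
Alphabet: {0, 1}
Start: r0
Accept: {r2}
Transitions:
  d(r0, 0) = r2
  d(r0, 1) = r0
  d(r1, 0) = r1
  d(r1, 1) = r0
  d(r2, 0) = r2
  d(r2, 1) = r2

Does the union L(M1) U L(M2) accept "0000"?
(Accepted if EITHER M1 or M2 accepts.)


M1: final=q2 accepted=True
M2: final=r2 accepted=True

Yes, union accepts


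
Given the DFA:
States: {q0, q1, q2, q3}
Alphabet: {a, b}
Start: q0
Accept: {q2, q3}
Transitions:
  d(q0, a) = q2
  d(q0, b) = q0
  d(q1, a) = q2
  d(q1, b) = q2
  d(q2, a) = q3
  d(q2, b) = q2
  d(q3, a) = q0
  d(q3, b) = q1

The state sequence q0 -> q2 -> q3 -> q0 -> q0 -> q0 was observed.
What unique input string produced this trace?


Trace back each transition to find the symbol:
  q0 --[a]--> q2
  q2 --[a]--> q3
  q3 --[a]--> q0
  q0 --[b]--> q0
  q0 --[b]--> q0

"aaabb"


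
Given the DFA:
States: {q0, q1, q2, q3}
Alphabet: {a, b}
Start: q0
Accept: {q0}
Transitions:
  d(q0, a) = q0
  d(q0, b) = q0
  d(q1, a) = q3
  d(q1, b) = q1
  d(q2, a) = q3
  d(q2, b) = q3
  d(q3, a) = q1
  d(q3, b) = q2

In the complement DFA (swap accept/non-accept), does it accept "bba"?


Trace: q0 -> q0 -> q0 -> q0
Final: q0
Original accept: {q0}
Complement: q0 is in original accept

No, complement rejects (original accepts)


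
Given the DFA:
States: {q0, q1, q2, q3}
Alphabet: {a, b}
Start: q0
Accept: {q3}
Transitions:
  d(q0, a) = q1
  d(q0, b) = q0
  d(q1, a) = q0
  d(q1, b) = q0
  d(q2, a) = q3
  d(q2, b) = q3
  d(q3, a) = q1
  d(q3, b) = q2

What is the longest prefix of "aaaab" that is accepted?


Run the DFA, marking each prefix where the state is accepting:
  "" -> q0 [reject]
  "a" -> q1 [reject]
  "aa" -> q0 [reject]
  "aaa" -> q1 [reject]
  "aaaa" -> q0 [reject]
  "aaaab" -> q0 [reject]

No prefix is accepted


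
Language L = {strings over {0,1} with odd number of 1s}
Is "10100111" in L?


count('1') = 5; 5 mod 2 = 1

Yes, "10100111" is in L


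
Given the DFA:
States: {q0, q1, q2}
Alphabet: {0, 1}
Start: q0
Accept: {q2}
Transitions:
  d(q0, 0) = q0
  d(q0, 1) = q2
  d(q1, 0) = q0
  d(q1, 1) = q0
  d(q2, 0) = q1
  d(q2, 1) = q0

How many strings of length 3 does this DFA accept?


Enumerating all length-3 strings:
  "000" -> q0 [reject]
  "001" -> q2 [accept]
  "010" -> q1 [reject]
  "011" -> q0 [reject]
  "100" -> q0 [reject]
  "101" -> q0 [reject]
  "110" -> q0 [reject]
  "111" -> q2 [accept]

2 out of 8


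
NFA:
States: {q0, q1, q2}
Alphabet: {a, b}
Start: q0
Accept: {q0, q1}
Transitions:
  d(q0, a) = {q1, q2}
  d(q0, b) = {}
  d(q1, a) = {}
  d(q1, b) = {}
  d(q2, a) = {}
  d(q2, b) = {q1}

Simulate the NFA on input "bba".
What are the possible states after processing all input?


Start: {q0}
  --b--> {}
  --b--> {}
  --a--> {}

{} (empty set, no valid transitions)


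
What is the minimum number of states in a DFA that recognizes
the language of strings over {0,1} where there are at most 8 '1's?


States: count = 0, 1, ..., 8 (all accepting; 9 states), plus a dead state for count > 8.
Total: 9 + 1 = 10.

10


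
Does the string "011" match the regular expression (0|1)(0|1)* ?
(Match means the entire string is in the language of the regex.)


|string| = 3; first = '0'; last = '1'

Yes, "011" matches (0|1)(0|1)*


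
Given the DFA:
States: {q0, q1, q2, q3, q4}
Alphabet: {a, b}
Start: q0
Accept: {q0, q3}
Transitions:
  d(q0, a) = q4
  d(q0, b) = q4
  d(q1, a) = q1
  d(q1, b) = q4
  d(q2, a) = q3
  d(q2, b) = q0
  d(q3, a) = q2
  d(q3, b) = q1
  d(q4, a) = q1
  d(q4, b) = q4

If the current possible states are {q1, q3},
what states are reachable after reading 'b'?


Apply transition on 'b' from each current state:
  d(q1, b) = q4
  d(q3, b) = q1

{q1, q4}


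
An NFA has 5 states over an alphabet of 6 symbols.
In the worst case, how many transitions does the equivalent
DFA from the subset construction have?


Subset construction: one DFA state per subset of NFA states = 2^5 = 32 states.
Each DFA state has 6 outgoing transitions: 32 * 6 = 192

192


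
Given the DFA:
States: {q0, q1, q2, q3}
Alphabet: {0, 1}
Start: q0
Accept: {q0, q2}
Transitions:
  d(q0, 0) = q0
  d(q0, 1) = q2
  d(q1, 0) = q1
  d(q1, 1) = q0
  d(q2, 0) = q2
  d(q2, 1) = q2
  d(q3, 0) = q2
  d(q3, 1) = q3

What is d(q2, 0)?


Looking up transition d(q2, 0)

q2


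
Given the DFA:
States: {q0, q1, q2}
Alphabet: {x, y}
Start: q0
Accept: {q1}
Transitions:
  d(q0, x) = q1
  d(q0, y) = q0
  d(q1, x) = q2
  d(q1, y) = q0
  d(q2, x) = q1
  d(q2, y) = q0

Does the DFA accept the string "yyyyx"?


Trace: q0 -> q0 -> q0 -> q0 -> q0 -> q1
Final state: q1
Accept states: {q1}

Yes, accepted (final state q1 is an accept state)


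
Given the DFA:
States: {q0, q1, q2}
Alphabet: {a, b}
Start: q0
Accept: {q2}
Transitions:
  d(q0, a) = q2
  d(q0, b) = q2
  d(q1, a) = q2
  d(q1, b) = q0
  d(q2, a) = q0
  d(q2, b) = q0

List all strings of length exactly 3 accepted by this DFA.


All strings of length 3: 8 total
Accepted: 8

"aaa", "aab", "aba", "abb", "baa", "bab", "bba", "bbb"


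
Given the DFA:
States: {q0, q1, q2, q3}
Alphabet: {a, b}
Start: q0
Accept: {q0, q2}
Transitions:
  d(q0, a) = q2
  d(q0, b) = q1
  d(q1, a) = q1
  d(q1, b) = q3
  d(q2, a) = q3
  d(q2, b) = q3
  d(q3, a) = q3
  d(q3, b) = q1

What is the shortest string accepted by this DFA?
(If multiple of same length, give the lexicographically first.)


BFS by string length (lex-first path to each state shown):
  len 0: q0<-""
Found accept state at length 0.

"" (empty string)


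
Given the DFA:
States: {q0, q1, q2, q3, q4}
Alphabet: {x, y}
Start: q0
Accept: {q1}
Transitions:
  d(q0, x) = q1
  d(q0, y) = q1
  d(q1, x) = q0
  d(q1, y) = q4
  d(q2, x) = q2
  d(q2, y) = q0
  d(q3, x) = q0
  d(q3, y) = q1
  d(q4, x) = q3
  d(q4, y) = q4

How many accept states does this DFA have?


Accept states listed: {q1}
Counting: q1(1)

1


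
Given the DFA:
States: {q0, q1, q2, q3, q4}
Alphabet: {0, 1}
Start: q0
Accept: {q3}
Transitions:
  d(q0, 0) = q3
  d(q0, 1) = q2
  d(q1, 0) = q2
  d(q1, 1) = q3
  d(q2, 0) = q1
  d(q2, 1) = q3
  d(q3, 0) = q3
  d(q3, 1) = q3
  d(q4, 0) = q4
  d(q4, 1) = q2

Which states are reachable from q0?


BFS from q0:
  layer 0: {q0}
  layer 1: {q2, q3}
  layer 2: {q1}

{q0, q1, q2, q3}


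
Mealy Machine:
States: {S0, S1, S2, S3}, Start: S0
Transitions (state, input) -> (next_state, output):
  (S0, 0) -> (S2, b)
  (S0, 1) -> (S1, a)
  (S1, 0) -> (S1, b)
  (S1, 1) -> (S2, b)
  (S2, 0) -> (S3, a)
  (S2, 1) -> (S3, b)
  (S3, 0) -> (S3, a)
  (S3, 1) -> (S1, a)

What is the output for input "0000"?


Step-by-step:
  (S0, 0) -> (S2, b)
  (S2, 0) -> (S3, a)
  (S3, 0) -> (S3, a)
  (S3, 0) -> (S3, a)

"baaa"


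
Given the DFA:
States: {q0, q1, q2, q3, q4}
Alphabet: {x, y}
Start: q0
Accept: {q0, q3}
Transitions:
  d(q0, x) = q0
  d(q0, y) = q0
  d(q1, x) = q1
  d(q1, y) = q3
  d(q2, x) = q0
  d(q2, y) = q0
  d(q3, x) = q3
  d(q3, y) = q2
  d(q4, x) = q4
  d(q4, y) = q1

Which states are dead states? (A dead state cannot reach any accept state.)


Forward reachability from each state:
  q0 -> reaches accept state q0 (live)
  q1 -> reaches accept state q0 (live)
  q2 -> reaches accept state q0 (live)
  q3 -> reaches accept state q0 (live)
  q4 -> reaches accept state q0 (live)

None (all states can reach an accept state)


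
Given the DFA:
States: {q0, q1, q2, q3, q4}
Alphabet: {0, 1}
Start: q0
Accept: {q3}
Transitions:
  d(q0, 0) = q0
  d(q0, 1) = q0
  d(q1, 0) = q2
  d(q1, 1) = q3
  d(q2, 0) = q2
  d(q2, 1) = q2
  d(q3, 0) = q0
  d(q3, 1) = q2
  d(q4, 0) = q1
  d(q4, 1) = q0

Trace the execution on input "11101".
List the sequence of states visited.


Input: 11101
d(q0, 1) = q0
d(q0, 1) = q0
d(q0, 1) = q0
d(q0, 0) = q0
d(q0, 1) = q0


q0 -> q0 -> q0 -> q0 -> q0 -> q0


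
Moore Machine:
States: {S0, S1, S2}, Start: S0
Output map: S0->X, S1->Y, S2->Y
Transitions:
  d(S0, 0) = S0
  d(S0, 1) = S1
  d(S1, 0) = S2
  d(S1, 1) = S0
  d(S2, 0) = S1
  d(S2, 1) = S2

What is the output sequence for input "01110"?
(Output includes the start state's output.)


Start: S0 (output X)
  --0--> S0 (output X)
  --1--> S1 (output Y)
  --1--> S0 (output X)
  --1--> S1 (output Y)
  --0--> S2 (output Y)

"XXYXYY"


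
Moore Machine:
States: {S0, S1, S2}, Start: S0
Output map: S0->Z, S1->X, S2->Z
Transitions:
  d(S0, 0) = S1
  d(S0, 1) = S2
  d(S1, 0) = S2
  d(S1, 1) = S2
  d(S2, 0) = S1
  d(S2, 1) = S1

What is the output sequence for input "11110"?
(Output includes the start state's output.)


Start: S0 (output Z)
  --1--> S2 (output Z)
  --1--> S1 (output X)
  --1--> S2 (output Z)
  --1--> S1 (output X)
  --0--> S2 (output Z)

"ZZXZXZ"


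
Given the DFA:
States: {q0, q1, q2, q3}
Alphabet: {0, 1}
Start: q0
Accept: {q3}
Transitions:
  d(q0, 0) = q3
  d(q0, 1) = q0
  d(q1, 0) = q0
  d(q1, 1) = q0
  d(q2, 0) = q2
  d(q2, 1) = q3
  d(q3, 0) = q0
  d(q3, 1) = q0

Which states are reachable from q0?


BFS from q0:
  layer 0: {q0}
  layer 1: {q3}

{q0, q3}


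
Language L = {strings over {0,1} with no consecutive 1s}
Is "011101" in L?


'11' occurs at index 1

No, "011101" is not in L


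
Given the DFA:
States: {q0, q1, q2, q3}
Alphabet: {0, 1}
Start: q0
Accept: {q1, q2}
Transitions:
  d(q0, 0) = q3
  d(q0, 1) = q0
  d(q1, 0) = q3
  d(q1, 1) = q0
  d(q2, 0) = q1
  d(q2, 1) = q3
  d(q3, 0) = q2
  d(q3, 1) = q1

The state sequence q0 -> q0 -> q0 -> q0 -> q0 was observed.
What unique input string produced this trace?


Trace back each transition to find the symbol:
  q0 --[1]--> q0
  q0 --[1]--> q0
  q0 --[1]--> q0
  q0 --[1]--> q0

"1111"


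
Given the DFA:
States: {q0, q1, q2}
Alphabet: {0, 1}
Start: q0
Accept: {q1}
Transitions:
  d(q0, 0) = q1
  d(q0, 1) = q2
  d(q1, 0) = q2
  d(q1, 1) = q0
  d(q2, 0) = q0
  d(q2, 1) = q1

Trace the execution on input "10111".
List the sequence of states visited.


Input: 10111
d(q0, 1) = q2
d(q2, 0) = q0
d(q0, 1) = q2
d(q2, 1) = q1
d(q1, 1) = q0


q0 -> q2 -> q0 -> q2 -> q1 -> q0


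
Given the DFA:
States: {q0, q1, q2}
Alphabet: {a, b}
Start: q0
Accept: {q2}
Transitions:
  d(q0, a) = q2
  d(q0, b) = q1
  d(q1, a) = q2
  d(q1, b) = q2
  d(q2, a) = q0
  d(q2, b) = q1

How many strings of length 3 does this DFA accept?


Enumerating all length-3 strings:
  "aaa" -> q2 [accept]
  "aab" -> q1 [reject]
  "aba" -> q2 [accept]
  "abb" -> q2 [accept]
  "baa" -> q0 [reject]
  "bab" -> q1 [reject]
  "bba" -> q0 [reject]
  "bbb" -> q1 [reject]

3 out of 8


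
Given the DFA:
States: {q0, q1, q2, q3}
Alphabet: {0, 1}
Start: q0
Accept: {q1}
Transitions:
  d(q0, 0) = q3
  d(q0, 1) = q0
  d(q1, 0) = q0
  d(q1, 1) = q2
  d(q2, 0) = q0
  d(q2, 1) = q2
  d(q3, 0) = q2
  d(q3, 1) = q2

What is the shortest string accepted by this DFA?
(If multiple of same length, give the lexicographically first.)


BFS by string length (lex-first path to each state shown):
  len 0: q0<-""
  len 1: q0<-"1", q3<-"0"
  len 2: q0<-"11", q2<-"00", q3<-"10"
  len 3: q0<-"000", q2<-"001", q3<-"110"
  len 4: q0<-"0001", q2<-"0011", q3<-"0000"
  len 5: q0<-"00011", q2<-"00000", q3<-"00010"
  len 6: q0<-"000000", q2<-"000001", q3<-"000110"
  len 7: q0<-"0000001", q2<-"0000011", q3<-"0000000"
  len 8: q0<-"00000011", q2<-"00000000", q3<-"00000010"

No string accepted (empty language)


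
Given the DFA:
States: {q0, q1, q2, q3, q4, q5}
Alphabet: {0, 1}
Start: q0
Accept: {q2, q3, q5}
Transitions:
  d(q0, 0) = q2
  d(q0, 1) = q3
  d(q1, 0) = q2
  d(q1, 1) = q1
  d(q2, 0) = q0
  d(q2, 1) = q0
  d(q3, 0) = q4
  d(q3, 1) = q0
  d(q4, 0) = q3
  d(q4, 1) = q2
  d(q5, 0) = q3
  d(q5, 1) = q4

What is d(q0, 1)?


Looking up transition d(q0, 1)

q3


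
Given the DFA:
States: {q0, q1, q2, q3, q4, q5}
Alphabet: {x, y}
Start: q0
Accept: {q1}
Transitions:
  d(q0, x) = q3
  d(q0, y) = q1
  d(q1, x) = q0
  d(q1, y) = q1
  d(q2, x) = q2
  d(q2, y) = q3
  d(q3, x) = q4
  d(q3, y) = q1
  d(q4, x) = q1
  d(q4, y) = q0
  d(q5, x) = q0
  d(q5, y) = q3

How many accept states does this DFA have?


Accept states listed: {q1}
Counting: q1(1)

1


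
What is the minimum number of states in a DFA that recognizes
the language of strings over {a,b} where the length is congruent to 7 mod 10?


States track (length) mod 10.
Need 10 states: one per remainder 0..9; accept = remainder 7.

10


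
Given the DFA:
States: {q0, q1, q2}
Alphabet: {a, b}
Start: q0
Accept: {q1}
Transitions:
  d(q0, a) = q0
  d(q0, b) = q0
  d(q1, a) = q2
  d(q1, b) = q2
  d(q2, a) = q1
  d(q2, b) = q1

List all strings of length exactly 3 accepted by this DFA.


All strings of length 3: 8 total
Accepted: 0

None


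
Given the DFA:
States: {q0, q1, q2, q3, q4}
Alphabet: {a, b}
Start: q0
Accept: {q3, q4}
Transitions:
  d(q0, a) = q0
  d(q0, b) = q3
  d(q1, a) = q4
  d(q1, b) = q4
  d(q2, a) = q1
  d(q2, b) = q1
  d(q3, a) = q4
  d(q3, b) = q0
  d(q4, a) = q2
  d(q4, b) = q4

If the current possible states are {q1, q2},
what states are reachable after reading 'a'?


Apply transition on 'a' from each current state:
  d(q1, a) = q4
  d(q2, a) = q1

{q1, q4}


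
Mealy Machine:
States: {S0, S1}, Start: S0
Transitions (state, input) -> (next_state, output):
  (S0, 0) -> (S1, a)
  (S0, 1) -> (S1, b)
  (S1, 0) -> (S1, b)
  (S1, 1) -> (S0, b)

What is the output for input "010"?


Step-by-step:
  (S0, 0) -> (S1, a)
  (S1, 1) -> (S0, b)
  (S0, 0) -> (S1, a)

"aba"


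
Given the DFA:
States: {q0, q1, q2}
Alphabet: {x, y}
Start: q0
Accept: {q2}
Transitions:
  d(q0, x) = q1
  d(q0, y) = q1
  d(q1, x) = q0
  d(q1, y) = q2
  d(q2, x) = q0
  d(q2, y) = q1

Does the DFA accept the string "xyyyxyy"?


Trace: q0 -> q1 -> q2 -> q1 -> q2 -> q0 -> q1 -> q2
Final state: q2
Accept states: {q2}

Yes, accepted (final state q2 is an accept state)


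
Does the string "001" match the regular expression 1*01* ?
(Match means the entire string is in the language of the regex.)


|string| = 3; first = '0'; last = '1'

No, "001" does not match 1*01*


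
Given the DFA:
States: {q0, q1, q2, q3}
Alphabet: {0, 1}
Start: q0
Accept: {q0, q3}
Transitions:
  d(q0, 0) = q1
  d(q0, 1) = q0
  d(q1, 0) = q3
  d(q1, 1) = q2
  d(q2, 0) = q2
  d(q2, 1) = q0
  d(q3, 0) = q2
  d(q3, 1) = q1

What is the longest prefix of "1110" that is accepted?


Run the DFA, marking each prefix where the state is accepting:
  "" -> q0 [accept]
  "1" -> q0 [accept]
  "11" -> q0 [accept]
  "111" -> q0 [accept]
  "1110" -> q1 [reject]

"111"


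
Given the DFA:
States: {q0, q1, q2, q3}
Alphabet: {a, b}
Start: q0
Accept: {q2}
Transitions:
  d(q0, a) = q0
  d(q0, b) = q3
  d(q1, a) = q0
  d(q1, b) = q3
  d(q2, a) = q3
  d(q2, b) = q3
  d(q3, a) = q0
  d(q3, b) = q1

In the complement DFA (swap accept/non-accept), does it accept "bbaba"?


Trace: q0 -> q3 -> q1 -> q0 -> q3 -> q0
Final: q0
Original accept: {q2}
Complement: q0 is not in original accept

Yes, complement accepts (original rejects)


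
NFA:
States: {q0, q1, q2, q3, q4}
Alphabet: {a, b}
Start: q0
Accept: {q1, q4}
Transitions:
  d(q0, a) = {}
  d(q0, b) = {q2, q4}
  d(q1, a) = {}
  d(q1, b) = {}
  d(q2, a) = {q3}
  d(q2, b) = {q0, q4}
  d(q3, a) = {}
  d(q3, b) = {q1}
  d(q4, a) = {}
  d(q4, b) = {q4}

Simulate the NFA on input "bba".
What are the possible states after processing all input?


Start: {q0}
  --b--> {q2, q4}
  --b--> {q0, q4}
  --a--> {}

{} (empty set, no valid transitions)


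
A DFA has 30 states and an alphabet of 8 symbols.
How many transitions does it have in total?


Each state has exactly one transition per symbol.
30 * 8 = 240

240


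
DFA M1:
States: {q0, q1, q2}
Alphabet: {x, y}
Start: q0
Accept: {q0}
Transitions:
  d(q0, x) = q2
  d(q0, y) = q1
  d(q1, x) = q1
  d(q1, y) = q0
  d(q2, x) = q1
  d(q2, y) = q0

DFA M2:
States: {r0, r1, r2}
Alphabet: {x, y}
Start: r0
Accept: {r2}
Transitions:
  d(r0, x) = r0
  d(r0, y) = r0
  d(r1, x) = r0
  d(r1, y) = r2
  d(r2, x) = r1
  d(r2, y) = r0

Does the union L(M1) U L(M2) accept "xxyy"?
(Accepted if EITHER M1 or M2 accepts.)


M1: final=q1 accepted=False
M2: final=r0 accepted=False

No, union rejects (neither accepts)


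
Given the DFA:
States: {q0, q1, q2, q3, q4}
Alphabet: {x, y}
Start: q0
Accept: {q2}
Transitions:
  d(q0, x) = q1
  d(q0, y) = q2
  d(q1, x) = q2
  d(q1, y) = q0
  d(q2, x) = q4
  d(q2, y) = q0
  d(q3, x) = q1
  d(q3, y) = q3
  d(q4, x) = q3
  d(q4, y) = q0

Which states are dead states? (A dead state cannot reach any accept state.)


Forward reachability from each state:
  q0 -> reaches accept state q2 (live)
  q1 -> reaches accept state q2 (live)
  q2 -> reaches accept state q2 (live)
  q3 -> reaches accept state q2 (live)
  q4 -> reaches accept state q2 (live)

None (all states can reach an accept state)


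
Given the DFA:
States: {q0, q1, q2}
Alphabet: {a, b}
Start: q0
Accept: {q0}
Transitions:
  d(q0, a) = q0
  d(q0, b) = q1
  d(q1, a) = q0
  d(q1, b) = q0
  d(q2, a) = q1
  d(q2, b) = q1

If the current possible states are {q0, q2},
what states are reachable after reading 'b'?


Apply transition on 'b' from each current state:
  d(q0, b) = q1
  d(q2, b) = q1

{q1}


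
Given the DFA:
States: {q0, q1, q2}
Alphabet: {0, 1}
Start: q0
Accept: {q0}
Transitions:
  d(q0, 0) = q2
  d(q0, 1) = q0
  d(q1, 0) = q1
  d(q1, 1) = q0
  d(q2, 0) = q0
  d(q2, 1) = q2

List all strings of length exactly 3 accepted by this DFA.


All strings of length 3: 8 total
Accepted: 4

"001", "010", "100", "111"


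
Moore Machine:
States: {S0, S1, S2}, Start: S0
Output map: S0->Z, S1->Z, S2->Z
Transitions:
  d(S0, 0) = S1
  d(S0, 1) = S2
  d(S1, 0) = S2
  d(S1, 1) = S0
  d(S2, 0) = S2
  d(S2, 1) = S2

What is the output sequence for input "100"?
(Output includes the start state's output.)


Start: S0 (output Z)
  --1--> S2 (output Z)
  --0--> S2 (output Z)
  --0--> S2 (output Z)

"ZZZZ"


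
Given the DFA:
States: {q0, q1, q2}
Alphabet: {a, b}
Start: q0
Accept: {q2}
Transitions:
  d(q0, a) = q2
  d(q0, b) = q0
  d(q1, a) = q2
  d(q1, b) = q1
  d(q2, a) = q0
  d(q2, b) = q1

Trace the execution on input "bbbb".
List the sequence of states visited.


Input: bbbb
d(q0, b) = q0
d(q0, b) = q0
d(q0, b) = q0
d(q0, b) = q0


q0 -> q0 -> q0 -> q0 -> q0


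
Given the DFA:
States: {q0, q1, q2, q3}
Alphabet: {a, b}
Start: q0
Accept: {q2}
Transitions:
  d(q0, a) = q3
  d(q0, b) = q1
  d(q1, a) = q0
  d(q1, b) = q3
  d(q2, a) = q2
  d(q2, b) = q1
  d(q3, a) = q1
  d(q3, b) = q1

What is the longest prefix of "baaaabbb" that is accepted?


Run the DFA, marking each prefix where the state is accepting:
  "" -> q0 [reject]
  "b" -> q1 [reject]
  "ba" -> q0 [reject]
  "baa" -> q3 [reject]
  "baaa" -> q1 [reject]
  "baaaa" -> q0 [reject]
  "baaaab" -> q1 [reject]
  "baaaabb" -> q3 [reject]
  "baaaabbb" -> q1 [reject]

No prefix is accepted


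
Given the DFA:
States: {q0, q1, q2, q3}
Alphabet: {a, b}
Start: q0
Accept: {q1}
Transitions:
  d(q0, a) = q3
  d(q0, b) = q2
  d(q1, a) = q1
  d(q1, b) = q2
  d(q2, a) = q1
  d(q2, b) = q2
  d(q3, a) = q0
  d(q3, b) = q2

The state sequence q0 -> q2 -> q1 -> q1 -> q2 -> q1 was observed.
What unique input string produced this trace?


Trace back each transition to find the symbol:
  q0 --[b]--> q2
  q2 --[a]--> q1
  q1 --[a]--> q1
  q1 --[b]--> q2
  q2 --[a]--> q1

"baaba"


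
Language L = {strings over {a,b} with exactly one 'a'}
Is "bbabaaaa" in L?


count('a') = 5

No, "bbabaaaa" is not in L


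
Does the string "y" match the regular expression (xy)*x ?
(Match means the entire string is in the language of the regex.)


|string| = 1; first = 'y'; last = 'y'

No, "y" does not match (xy)*x


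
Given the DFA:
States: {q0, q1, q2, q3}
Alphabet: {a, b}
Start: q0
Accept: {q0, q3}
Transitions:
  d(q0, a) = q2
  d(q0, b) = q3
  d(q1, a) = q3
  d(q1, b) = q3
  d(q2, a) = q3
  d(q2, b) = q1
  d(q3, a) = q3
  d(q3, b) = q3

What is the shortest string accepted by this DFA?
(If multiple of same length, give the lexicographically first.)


BFS by string length (lex-first path to each state shown):
  len 0: q0<-""
Found accept state at length 0.

"" (empty string)


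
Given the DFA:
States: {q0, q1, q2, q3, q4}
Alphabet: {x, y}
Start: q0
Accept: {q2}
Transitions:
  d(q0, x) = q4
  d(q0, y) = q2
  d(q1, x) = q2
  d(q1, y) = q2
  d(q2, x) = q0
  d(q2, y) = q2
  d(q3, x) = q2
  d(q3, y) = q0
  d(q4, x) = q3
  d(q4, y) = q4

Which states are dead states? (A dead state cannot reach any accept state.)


Forward reachability from each state:
  q0 -> reaches accept state q2 (live)
  q1 -> reaches accept state q2 (live)
  q2 -> reaches accept state q2 (live)
  q3 -> reaches accept state q2 (live)
  q4 -> reaches accept state q2 (live)

None (all states can reach an accept state)


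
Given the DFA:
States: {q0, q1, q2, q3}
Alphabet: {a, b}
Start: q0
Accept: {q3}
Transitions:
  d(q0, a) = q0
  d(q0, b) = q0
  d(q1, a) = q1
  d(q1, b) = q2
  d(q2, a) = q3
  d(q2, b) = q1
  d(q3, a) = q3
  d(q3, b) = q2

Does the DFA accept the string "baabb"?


Trace: q0 -> q0 -> q0 -> q0 -> q0 -> q0
Final state: q0
Accept states: {q3}

No, rejected (final state q0 is not an accept state)


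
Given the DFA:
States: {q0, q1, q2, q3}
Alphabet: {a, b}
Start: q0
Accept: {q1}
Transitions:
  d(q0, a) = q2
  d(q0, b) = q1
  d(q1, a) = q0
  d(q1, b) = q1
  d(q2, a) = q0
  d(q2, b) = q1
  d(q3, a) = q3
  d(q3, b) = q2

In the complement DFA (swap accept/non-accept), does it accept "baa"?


Trace: q0 -> q1 -> q0 -> q2
Final: q2
Original accept: {q1}
Complement: q2 is not in original accept

Yes, complement accepts (original rejects)


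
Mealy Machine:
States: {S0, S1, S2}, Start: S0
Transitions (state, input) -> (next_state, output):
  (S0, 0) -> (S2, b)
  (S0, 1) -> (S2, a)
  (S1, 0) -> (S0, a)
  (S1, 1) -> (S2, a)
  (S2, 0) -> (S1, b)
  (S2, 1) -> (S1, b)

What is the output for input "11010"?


Step-by-step:
  (S0, 1) -> (S2, a)
  (S2, 1) -> (S1, b)
  (S1, 0) -> (S0, a)
  (S0, 1) -> (S2, a)
  (S2, 0) -> (S1, b)

"abaab"


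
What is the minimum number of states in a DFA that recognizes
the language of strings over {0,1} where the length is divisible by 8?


States track (length) mod 8.
Need 8 states: one per remainder 0..7; accept = remainder 0.

8


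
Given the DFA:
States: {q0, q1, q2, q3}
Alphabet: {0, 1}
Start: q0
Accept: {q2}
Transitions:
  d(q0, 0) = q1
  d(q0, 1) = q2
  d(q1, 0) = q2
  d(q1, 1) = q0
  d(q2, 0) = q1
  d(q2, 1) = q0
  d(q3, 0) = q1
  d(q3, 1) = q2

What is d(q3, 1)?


Looking up transition d(q3, 1)

q2


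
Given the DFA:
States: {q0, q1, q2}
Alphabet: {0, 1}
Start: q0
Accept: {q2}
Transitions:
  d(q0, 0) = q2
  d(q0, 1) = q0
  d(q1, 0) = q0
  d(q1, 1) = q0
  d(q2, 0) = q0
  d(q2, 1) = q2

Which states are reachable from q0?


BFS from q0:
  layer 0: {q0}
  layer 1: {q2}

{q0, q2}


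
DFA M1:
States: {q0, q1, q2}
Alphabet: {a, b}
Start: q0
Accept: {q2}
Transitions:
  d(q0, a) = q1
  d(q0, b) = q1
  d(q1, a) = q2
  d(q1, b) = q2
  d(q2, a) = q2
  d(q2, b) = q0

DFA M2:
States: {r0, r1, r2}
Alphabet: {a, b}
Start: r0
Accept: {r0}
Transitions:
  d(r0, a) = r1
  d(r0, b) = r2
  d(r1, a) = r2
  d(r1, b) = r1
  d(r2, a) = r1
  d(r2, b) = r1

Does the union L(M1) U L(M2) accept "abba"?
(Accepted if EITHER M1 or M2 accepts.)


M1: final=q1 accepted=False
M2: final=r2 accepted=False

No, union rejects (neither accepts)
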